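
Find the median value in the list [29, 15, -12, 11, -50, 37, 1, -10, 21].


First, sort the list: [-50, -12, -10, 1, 11, 15, 21, 29, 37]
The list has 9 elements (odd count).
The middle index is 4 (0-based), and the element there is 11.
Final answer: 11


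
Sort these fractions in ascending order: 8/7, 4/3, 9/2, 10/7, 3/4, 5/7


Convert to decimal for comparison:
  8/7 = 1.1429
  4/3 = 1.3333
  9/2 = 4.5
  10/7 = 1.4286
  3/4 = 0.75
  5/7 = 0.7143
Decimals in increasing order: 0.7143 < 0.75 < 1.1429 < 1.3333 < 1.4286 < 4.5
Writing each back as its fraction gives the sorted order.
Final answer: 5/7, 3/4, 8/7, 4/3, 10/7, 9/2


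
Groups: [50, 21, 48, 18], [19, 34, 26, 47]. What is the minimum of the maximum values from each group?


Find max of each group:
  Group 1: [50, 21, 48, 18] -> max = 50
  Group 2: [19, 34, 26, 47] -> max = 47
Maxes: [50, 47]
Minimum of maxes = 47
Final answer: 47


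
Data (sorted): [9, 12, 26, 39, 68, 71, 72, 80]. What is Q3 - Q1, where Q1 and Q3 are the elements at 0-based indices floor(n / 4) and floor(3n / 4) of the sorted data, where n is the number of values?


The data has n = 8 elements.
Q1 index = floor(8 / 4) = floor(2) = 2; Q3 index = floor(3 * 8 / 4) = floor(6) = 6
Q1 = element at index 2 = 26
Q3 = element at index 6 = 72
IQR = 72 - 26 = 46
Final answer: 46


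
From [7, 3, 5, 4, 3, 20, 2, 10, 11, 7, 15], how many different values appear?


List all unique values:
Distinct values: [2, 3, 4, 5, 7, 10, 11, 15, 20]
Count = 9
Final answer: 9


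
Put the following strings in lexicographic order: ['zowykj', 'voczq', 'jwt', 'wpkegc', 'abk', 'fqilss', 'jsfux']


Compare strings character by character (the first differing letter decides):
  'abk' < 'fqilss' since 'a' < 'f' at position 1
  'fqilss' < 'jsfux' since 'f' < 'j' at position 1
  'jsfux' < 'jwt' since 's' < 'w' at position 2
  'jwt' < 'voczq' since 'j' < 'v' at position 1
  'voczq' < 'wpkegc' since 'v' < 'w' at position 1
  'wpkegc' < 'zowykj' since 'w' < 'z' at position 1
Chaining these comparisons gives the alphabetical order.
Final answer: ['abk', 'fqilss', 'jsfux', 'jwt', 'voczq', 'wpkegc', 'zowykj']


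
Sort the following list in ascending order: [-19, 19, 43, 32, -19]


Original list: [-19, 19, 43, 32, -19]
Repeatedly take the smallest remaining element:
  Remaining [-19, 19, 43, 32, -19] -> smallest is -19
  Remaining [19, 43, 32, -19] -> smallest is -19
  Remaining [19, 43, 32] -> smallest is 19
  Remaining [43, 32] -> smallest is 32
  Remaining [43] -> smallest is 43
Collecting the picks in order gives the sorted list.
Final answer: [-19, -19, 19, 32, 43]


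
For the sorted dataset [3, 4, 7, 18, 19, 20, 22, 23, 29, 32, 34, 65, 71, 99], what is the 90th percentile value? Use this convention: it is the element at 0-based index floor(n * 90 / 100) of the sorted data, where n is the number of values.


The dataset has n = 14 elements.
Index = floor(14 * 90 / 100) = floor(1260 / 100) = floor(12.6) = 12
Counting from index 0 in the sorted data, the element at index 12 is 71.
Final answer: 71


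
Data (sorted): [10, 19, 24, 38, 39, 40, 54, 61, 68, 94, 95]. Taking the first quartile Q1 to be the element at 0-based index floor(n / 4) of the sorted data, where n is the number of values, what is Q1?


The list has n = 11 elements.
Q1 index = floor(11 / 4) = floor(2.75) = 2
Counting from index 0 in the sorted data, the element at index 2 is 24.
Final answer: 24


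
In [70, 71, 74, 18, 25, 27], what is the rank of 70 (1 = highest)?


Sort descending: [74, 71, 70, 27, 25, 18]
Find 70 in the sorted list.
70 is at position 3.
Final answer: 3


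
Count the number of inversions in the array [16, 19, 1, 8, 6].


For each element, count the later elements that are smaller than it:
  16 (index 0): smaller elements after it = [1, 8, 6] -> 3
  19 (index 1): smaller elements after it = [1, 8, 6] -> 3
  1 (index 2): smaller elements after it = [] -> 0
  8 (index 3): smaller elements after it = [6] -> 1
Total inversions = 3 + 3 + 0 + 1 = 7
Final answer: 7


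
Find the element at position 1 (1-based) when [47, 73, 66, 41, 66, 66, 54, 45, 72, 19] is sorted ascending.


Sort ascending: [19, 41, 45, 47, 54, 66, 66, 66, 72, 73]
The 1st element (1-indexed) is at index 0.
Value = 19
Final answer: 19


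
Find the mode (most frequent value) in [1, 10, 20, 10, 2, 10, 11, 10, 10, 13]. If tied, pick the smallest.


Count the frequency of each value:
  1 appears 1 time(s)
  2 appears 1 time(s)
  10 appears 5 time(s)
  11 appears 1 time(s)
  13 appears 1 time(s)
  20 appears 1 time(s)
Maximum frequency is 5.
Only 10 reaches that frequency, so it is the mode.
Final answer: 10


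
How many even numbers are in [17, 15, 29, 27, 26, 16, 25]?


Check each element:
  17 is odd
  15 is odd
  29 is odd
  27 is odd
  26 is even
  16 is even
  25 is odd
Evens: [26, 16]
Count of evens = 2
Final answer: 2


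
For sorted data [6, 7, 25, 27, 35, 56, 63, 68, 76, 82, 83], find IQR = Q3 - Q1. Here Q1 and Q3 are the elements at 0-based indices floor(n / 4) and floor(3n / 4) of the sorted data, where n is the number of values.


The data has n = 11 elements.
Q1 index = floor(11 / 4) = floor(2.75) = 2; Q3 index = floor(3 * 11 / 4) = floor(8.25) = 8
Q1 = element at index 2 = 25
Q3 = element at index 8 = 76
IQR = 76 - 25 = 51
Final answer: 51


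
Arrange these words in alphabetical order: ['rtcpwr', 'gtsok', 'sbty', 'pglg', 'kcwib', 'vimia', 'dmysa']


Compare strings character by character (the first differing letter decides):
  'dmysa' < 'gtsok' since 'd' < 'g' at position 1
  'gtsok' < 'kcwib' since 'g' < 'k' at position 1
  'kcwib' < 'pglg' since 'k' < 'p' at position 1
  'pglg' < 'rtcpwr' since 'p' < 'r' at position 1
  'rtcpwr' < 'sbty' since 'r' < 's' at position 1
  'sbty' < 'vimia' since 's' < 'v' at position 1
Chaining these comparisons gives the alphabetical order.
Final answer: ['dmysa', 'gtsok', 'kcwib', 'pglg', 'rtcpwr', 'sbty', 'vimia']


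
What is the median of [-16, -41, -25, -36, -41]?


First, sort the list: [-41, -41, -36, -25, -16]
The list has 5 elements (odd count).
The middle index is 2 (0-based), and the element there is -36.
Final answer: -36


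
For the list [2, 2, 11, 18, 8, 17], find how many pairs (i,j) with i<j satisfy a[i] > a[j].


For each element, count the later elements that are smaller than it:
  2 (index 0): smaller elements after it = [] -> 0
  2 (index 1): smaller elements after it = [] -> 0
  11 (index 2): smaller elements after it = [8] -> 1
  18 (index 3): smaller elements after it = [8, 17] -> 2
  8 (index 4): smaller elements after it = [] -> 0
Total inversions = 0 + 0 + 1 + 2 + 0 = 3
Final answer: 3


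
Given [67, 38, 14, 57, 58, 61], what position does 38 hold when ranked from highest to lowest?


Sort descending: [67, 61, 58, 57, 38, 14]
Find 38 in the sorted list.
38 is at position 5.
Final answer: 5


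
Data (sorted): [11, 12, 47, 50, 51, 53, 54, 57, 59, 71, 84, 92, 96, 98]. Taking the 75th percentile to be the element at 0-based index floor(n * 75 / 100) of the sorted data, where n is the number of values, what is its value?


The dataset has n = 14 elements.
Index = floor(14 * 75 / 100) = floor(1050 / 100) = floor(10.5) = 10
Counting from index 0 in the sorted data, the element at index 10 is 84.
Final answer: 84


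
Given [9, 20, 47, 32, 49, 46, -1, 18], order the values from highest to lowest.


Original list: [9, 20, 47, 32, 49, 46, -1, 18]
Repeatedly take the largest remaining element:
  Remaining [9, 20, 47, 32, 49, 46, -1, 18] -> largest is 49
  Remaining [9, 20, 47, 32, 46, -1, 18] -> largest is 47
  Remaining [9, 20, 32, 46, -1, 18] -> largest is 46
  Remaining [9, 20, 32, -1, 18] -> largest is 32
  Remaining [9, 20, -1, 18] -> largest is 20
  Remaining [9, -1, 18] -> largest is 18
  Remaining [9, -1] -> largest is 9
  Remaining [-1] -> largest is -1
Collecting the picks in order gives the descending list.
Final answer: [49, 47, 46, 32, 20, 18, 9, -1]


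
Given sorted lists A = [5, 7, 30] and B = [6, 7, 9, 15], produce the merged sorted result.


List A: [5, 7, 30]
List B: [6, 7, 9, 15]
Repeatedly compare the front elements and take the smaller:
  5 vs 6 -> take 5
  7 vs 6 -> take 6
  7 vs 7 -> take 7
  30 vs 7 -> take 7
  30 vs 9 -> take 9
  30 vs 15 -> take 15
  B is exhausted; append the rest of A: [30]
Final answer: [5, 6, 7, 7, 9, 15, 30]


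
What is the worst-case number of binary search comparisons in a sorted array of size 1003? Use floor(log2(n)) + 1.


Binary search halves the search space each step.
Maximum comparisons = floor(log2(1003)) + 1
log2(1003) = 9.9701
floor(log2(1003)) = 9, so 9 + 1 = 10
Final answer: 10


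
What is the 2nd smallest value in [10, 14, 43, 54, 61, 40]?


Sort ascending: [10, 14, 40, 43, 54, 61]
The 2nd element (1-indexed) is at index 1.
Value = 14
Final answer: 14


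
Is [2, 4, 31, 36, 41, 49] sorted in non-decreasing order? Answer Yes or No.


Check consecutive pairs:
  2 <= 4? True
  4 <= 31? True
  31 <= 36? True
  36 <= 41? True
  41 <= 49? True
Every consecutive pair is in order, so the list is non-decreasing.
Final answer: Yes


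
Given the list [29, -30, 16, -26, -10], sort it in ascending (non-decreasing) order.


Original list: [29, -30, 16, -26, -10]
Repeatedly take the smallest remaining element:
  Remaining [29, -30, 16, -26, -10] -> smallest is -30
  Remaining [29, 16, -26, -10] -> smallest is -26
  Remaining [29, 16, -10] -> smallest is -10
  Remaining [29, 16] -> smallest is 16
  Remaining [29] -> smallest is 29
Collecting the picks in order gives the sorted list.
Final answer: [-30, -26, -10, 16, 29]


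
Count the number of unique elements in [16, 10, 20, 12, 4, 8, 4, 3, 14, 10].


List all unique values:
Distinct values: [3, 4, 8, 10, 12, 14, 16, 20]
Count = 8
Final answer: 8


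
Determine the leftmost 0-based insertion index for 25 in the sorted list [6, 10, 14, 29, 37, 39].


List is sorted: [6, 10, 14, 29, 37, 39]
We need the leftmost position where 25 can be inserted, i.e. the first index whose element is >= 25 (or the end of the list if none is).
Binary search with low=0, high=6 (0-based indices):
  low=0, high=6, mid=3: a[3]=29 >= 25, so high = 3
  low=0, high=3, mid=1: a[1]=10 < 25, so low = 2
  low=2, high=3, mid=2: a[2]=14 < 25, so low = 3
Now low = high = 3, so the insertion index is 3.
Final answer: 3


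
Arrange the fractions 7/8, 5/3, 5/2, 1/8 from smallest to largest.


Convert to decimal for comparison:
  7/8 = 0.875
  5/3 = 1.6667
  5/2 = 2.5
  1/8 = 0.125
Decimals in increasing order: 0.125 < 0.875 < 1.6667 < 2.5
Writing each back as its fraction gives the sorted order.
Final answer: 1/8, 7/8, 5/3, 5/2


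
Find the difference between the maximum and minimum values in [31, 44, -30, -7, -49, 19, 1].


Maximum value: 44
Minimum value: -49
Range = 44 - (-49) = 93
Final answer: 93


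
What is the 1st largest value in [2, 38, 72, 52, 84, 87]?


Sort descending: [87, 84, 72, 52, 38, 2]
The 1st element (1-indexed) is at index 0.
Value = 87
Final answer: 87


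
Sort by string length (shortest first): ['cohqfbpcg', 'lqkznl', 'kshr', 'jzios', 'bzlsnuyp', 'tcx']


Compute lengths:
  'cohqfbpcg' has length 9
  'lqkznl' has length 6
  'kshr' has length 4
  'jzios' has length 5
  'bzlsnuyp' has length 8
  'tcx' has length 3
Lengths in increasing order: 3 < 4 < 5 < 6 < 8 < 9
Listing the words in that order gives the answer.
Final answer: ['tcx', 'kshr', 'jzios', 'lqkznl', 'bzlsnuyp', 'cohqfbpcg']


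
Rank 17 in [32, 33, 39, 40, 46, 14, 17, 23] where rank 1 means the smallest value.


Sort ascending: [14, 17, 23, 32, 33, 39, 40, 46]
Find 17 in the sorted list.
17 is at position 2 (1-indexed).
Final answer: 2


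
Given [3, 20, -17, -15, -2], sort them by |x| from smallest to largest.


Compute absolute values:
  |3| = 3
  |20| = 20
  |-17| = 17
  |-15| = 15
  |-2| = 2
Absolute values in increasing order: 2 < 3 < 15 < 17 < 20
Listing the original numbers in that order gives the answer.
Final answer: [-2, 3, -15, -17, 20]


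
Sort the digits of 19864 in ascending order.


The number 19864 has digits: 1, 9, 8, 6, 4
Sorted: 1, 4, 6, 8, 9
Joining the sorted digits gives the result.
Final answer: 14689


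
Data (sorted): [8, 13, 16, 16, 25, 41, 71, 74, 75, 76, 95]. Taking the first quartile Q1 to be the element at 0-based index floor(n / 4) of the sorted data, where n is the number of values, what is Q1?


The list has n = 11 elements.
Q1 index = floor(11 / 4) = floor(2.75) = 2
Counting from index 0 in the sorted data, the element at index 2 is 16.
Final answer: 16


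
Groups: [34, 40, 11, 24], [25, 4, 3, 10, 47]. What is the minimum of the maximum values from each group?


Find max of each group:
  Group 1: [34, 40, 11, 24] -> max = 40
  Group 2: [25, 4, 3, 10, 47] -> max = 47
Maxes: [40, 47]
Minimum of maxes = 40
Final answer: 40


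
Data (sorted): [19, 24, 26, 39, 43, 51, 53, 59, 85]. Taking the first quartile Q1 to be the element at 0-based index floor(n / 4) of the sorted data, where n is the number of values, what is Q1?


The list has n = 9 elements.
Q1 index = floor(9 / 4) = floor(2.25) = 2
Counting from index 0 in the sorted data, the element at index 2 is 26.
Final answer: 26


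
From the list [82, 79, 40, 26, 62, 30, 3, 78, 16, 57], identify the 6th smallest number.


Sort ascending: [3, 16, 26, 30, 40, 57, 62, 78, 79, 82]
The 6th element (1-indexed) is at index 5.
Value = 57
Final answer: 57


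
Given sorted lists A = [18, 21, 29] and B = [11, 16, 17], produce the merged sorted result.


List A: [18, 21, 29]
List B: [11, 16, 17]
Repeatedly compare the front elements and take the smaller:
  18 vs 11 -> take 11
  18 vs 16 -> take 16
  18 vs 17 -> take 17
  B is exhausted; append the rest of A: [18, 21, 29]
Final answer: [11, 16, 17, 18, 21, 29]


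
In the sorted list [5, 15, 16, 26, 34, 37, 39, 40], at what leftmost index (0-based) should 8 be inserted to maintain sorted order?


List is sorted: [5, 15, 16, 26, 34, 37, 39, 40]
We need the leftmost position where 8 can be inserted, i.e. the first index whose element is >= 8 (or the end of the list if none is).
Binary search with low=0, high=8 (0-based indices):
  low=0, high=8, mid=4: a[4]=34 >= 8, so high = 4
  low=0, high=4, mid=2: a[2]=16 >= 8, so high = 2
  low=0, high=2, mid=1: a[1]=15 >= 8, so high = 1
  low=0, high=1, mid=0: a[0]=5 < 8, so low = 1
Now low = high = 1, so the insertion index is 1.
Final answer: 1


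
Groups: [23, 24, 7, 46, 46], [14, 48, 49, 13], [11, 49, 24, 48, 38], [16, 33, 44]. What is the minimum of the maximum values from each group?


Find max of each group:
  Group 1: [23, 24, 7, 46, 46] -> max = 46
  Group 2: [14, 48, 49, 13] -> max = 49
  Group 3: [11, 49, 24, 48, 38] -> max = 49
  Group 4: [16, 33, 44] -> max = 44
Maxes: [46, 49, 49, 44]
Minimum of maxes = 44
Final answer: 44


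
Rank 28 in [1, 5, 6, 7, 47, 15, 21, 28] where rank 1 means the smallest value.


Sort ascending: [1, 5, 6, 7, 15, 21, 28, 47]
Find 28 in the sorted list.
28 is at position 7 (1-indexed).
Final answer: 7


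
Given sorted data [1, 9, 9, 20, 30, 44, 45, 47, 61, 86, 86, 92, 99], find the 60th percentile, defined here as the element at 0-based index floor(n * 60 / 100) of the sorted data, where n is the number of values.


The dataset has n = 13 elements.
Index = floor(13 * 60 / 100) = floor(780 / 100) = floor(7.8) = 7
Counting from index 0 in the sorted data, the element at index 7 is 47.
Final answer: 47


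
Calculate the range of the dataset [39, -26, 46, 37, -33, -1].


Maximum value: 46
Minimum value: -33
Range = 46 - (-33) = 79
Final answer: 79


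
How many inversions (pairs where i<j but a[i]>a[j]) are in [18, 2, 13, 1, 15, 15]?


For each element, count the later elements that are smaller than it:
  18 (index 0): smaller elements after it = [2, 13, 1, 15, 15] -> 5
  2 (index 1): smaller elements after it = [1] -> 1
  13 (index 2): smaller elements after it = [1] -> 1
  1 (index 3): smaller elements after it = [] -> 0
  15 (index 4): smaller elements after it = [] -> 0
Total inversions = 5 + 1 + 1 + 0 + 0 = 7
Final answer: 7


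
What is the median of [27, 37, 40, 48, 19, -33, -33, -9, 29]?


First, sort the list: [-33, -33, -9, 19, 27, 29, 37, 40, 48]
The list has 9 elements (odd count).
The middle index is 4 (0-based), and the element there is 27.
Final answer: 27


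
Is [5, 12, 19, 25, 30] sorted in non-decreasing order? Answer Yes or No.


Check consecutive pairs:
  5 <= 12? True
  12 <= 19? True
  19 <= 25? True
  25 <= 30? True
Every consecutive pair is in order, so the list is non-decreasing.
Final answer: Yes


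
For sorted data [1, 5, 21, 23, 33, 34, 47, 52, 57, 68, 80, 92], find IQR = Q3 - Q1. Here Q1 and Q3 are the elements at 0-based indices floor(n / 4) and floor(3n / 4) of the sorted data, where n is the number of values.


The data has n = 12 elements.
Q1 index = floor(12 / 4) = floor(3) = 3; Q3 index = floor(3 * 12 / 4) = floor(9) = 9
Q1 = element at index 3 = 23
Q3 = element at index 9 = 68
IQR = 68 - 23 = 45
Final answer: 45


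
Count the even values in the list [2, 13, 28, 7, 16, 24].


Check each element:
  2 is even
  13 is odd
  28 is even
  7 is odd
  16 is even
  24 is even
Evens: [2, 28, 16, 24]
Count of evens = 4
Final answer: 4


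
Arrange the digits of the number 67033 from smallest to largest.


The number 67033 has digits: 6, 7, 0, 3, 3
Sorted: 0, 3, 3, 6, 7
Joining the sorted digits gives the result.
Final answer: 03367


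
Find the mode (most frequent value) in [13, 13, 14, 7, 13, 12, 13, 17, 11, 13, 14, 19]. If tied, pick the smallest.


Count the frequency of each value:
  7 appears 1 time(s)
  11 appears 1 time(s)
  12 appears 1 time(s)
  13 appears 5 time(s)
  14 appears 2 time(s)
  17 appears 1 time(s)
  19 appears 1 time(s)
Maximum frequency is 5.
Only 13 reaches that frequency, so it is the mode.
Final answer: 13


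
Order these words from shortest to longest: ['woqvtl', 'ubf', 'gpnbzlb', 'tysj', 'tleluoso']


Compute lengths:
  'woqvtl' has length 6
  'ubf' has length 3
  'gpnbzlb' has length 7
  'tysj' has length 4
  'tleluoso' has length 8
Lengths in increasing order: 3 < 4 < 6 < 7 < 8
Listing the words in that order gives the answer.
Final answer: ['ubf', 'tysj', 'woqvtl', 'gpnbzlb', 'tleluoso']


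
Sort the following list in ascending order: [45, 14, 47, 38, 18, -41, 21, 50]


Original list: [45, 14, 47, 38, 18, -41, 21, 50]
Repeatedly take the smallest remaining element:
  Remaining [45, 14, 47, 38, 18, -41, 21, 50] -> smallest is -41
  Remaining [45, 14, 47, 38, 18, 21, 50] -> smallest is 14
  Remaining [45, 47, 38, 18, 21, 50] -> smallest is 18
  Remaining [45, 47, 38, 21, 50] -> smallest is 21
  Remaining [45, 47, 38, 50] -> smallest is 38
  Remaining [45, 47, 50] -> smallest is 45
  Remaining [47, 50] -> smallest is 47
  Remaining [50] -> smallest is 50
Collecting the picks in order gives the sorted list.
Final answer: [-41, 14, 18, 21, 38, 45, 47, 50]


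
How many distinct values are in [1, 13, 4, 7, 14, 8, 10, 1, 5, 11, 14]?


List all unique values:
Distinct values: [1, 4, 5, 7, 8, 10, 11, 13, 14]
Count = 9
Final answer: 9


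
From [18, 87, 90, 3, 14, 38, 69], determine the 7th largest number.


Sort descending: [90, 87, 69, 38, 18, 14, 3]
The 7th element (1-indexed) is at index 6.
Value = 3
Final answer: 3


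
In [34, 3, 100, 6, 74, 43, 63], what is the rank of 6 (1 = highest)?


Sort descending: [100, 74, 63, 43, 34, 6, 3]
Find 6 in the sorted list.
6 is at position 6.
Final answer: 6


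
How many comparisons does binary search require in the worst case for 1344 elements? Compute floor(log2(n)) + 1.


Binary search halves the search space each step.
Maximum comparisons = floor(log2(1344)) + 1
log2(1344) = 10.3923
floor(log2(1344)) = 10, so 10 + 1 = 11
Final answer: 11


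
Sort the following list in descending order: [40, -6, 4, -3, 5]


Original list: [40, -6, 4, -3, 5]
Repeatedly take the largest remaining element:
  Remaining [40, -6, 4, -3, 5] -> largest is 40
  Remaining [-6, 4, -3, 5] -> largest is 5
  Remaining [-6, 4, -3] -> largest is 4
  Remaining [-6, -3] -> largest is -3
  Remaining [-6] -> largest is -6
Collecting the picks in order gives the descending list.
Final answer: [40, 5, 4, -3, -6]


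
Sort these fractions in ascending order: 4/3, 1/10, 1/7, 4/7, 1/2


Convert to decimal for comparison:
  4/3 = 1.3333
  1/10 = 0.1
  1/7 = 0.1429
  4/7 = 0.5714
  1/2 = 0.5
Decimals in increasing order: 0.1 < 0.1429 < 0.5 < 0.5714 < 1.3333
Writing each back as its fraction gives the sorted order.
Final answer: 1/10, 1/7, 1/2, 4/7, 4/3


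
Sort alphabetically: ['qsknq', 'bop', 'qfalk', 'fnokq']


Compare strings character by character (the first differing letter decides):
  'bop' < 'fnokq' since 'b' < 'f' at position 1
  'fnokq' < 'qfalk' since 'f' < 'q' at position 1
  'qfalk' < 'qsknq' since 'f' < 's' at position 2
Chaining these comparisons gives the alphabetical order.
Final answer: ['bop', 'fnokq', 'qfalk', 'qsknq']


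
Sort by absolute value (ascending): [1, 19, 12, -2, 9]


Compute absolute values:
  |1| = 1
  |19| = 19
  |12| = 12
  |-2| = 2
  |9| = 9
Absolute values in increasing order: 1 < 2 < 9 < 12 < 19
Listing the original numbers in that order gives the answer.
Final answer: [1, -2, 9, 12, 19]


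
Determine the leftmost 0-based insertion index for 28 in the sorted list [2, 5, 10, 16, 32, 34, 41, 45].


List is sorted: [2, 5, 10, 16, 32, 34, 41, 45]
We need the leftmost position where 28 can be inserted, i.e. the first index whose element is >= 28 (or the end of the list if none is).
Binary search with low=0, high=8 (0-based indices):
  low=0, high=8, mid=4: a[4]=32 >= 28, so high = 4
  low=0, high=4, mid=2: a[2]=10 < 28, so low = 3
  low=3, high=4, mid=3: a[3]=16 < 28, so low = 4
Now low = high = 4, so the insertion index is 4.
Final answer: 4


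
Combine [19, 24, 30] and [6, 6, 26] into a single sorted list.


List A: [19, 24, 30]
List B: [6, 6, 26]
Repeatedly compare the front elements and take the smaller:
  19 vs 6 -> take 6
  19 vs 6 -> take 6
  19 vs 26 -> take 19
  24 vs 26 -> take 24
  30 vs 26 -> take 26
  B is exhausted; append the rest of A: [30]
Final answer: [6, 6, 19, 24, 26, 30]


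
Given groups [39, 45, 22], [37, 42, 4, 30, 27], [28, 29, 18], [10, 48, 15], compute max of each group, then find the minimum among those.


Find max of each group:
  Group 1: [39, 45, 22] -> max = 45
  Group 2: [37, 42, 4, 30, 27] -> max = 42
  Group 3: [28, 29, 18] -> max = 29
  Group 4: [10, 48, 15] -> max = 48
Maxes: [45, 42, 29, 48]
Minimum of maxes = 29
Final answer: 29


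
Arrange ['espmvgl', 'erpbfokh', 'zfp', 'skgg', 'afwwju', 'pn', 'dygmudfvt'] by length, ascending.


Compute lengths:
  'espmvgl' has length 7
  'erpbfokh' has length 8
  'zfp' has length 3
  'skgg' has length 4
  'afwwju' has length 6
  'pn' has length 2
  'dygmudfvt' has length 9
Lengths in increasing order: 2 < 3 < 4 < 6 < 7 < 8 < 9
Listing the words in that order gives the answer.
Final answer: ['pn', 'zfp', 'skgg', 'afwwju', 'espmvgl', 'erpbfokh', 'dygmudfvt']


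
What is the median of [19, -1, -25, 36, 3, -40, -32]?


First, sort the list: [-40, -32, -25, -1, 3, 19, 36]
The list has 7 elements (odd count).
The middle index is 3 (0-based), and the element there is -1.
Final answer: -1


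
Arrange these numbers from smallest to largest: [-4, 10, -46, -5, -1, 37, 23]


Original list: [-4, 10, -46, -5, -1, 37, 23]
Repeatedly take the smallest remaining element:
  Remaining [-4, 10, -46, -5, -1, 37, 23] -> smallest is -46
  Remaining [-4, 10, -5, -1, 37, 23] -> smallest is -5
  Remaining [-4, 10, -1, 37, 23] -> smallest is -4
  Remaining [10, -1, 37, 23] -> smallest is -1
  Remaining [10, 37, 23] -> smallest is 10
  Remaining [37, 23] -> smallest is 23
  Remaining [37] -> smallest is 37
Collecting the picks in order gives the sorted list.
Final answer: [-46, -5, -4, -1, 10, 23, 37]


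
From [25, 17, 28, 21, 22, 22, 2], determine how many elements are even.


Check each element:
  25 is odd
  17 is odd
  28 is even
  21 is odd
  22 is even
  22 is even
  2 is even
Evens: [28, 22, 22, 2]
Count of evens = 4
Final answer: 4


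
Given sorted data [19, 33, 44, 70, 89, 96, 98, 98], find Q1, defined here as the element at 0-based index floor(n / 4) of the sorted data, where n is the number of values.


The list has n = 8 elements.
Q1 index = floor(8 / 4) = floor(2) = 2
Counting from index 0 in the sorted data, the element at index 2 is 44.
Final answer: 44


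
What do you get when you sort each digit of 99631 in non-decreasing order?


The number 99631 has digits: 9, 9, 6, 3, 1
Sorted: 1, 3, 6, 9, 9
Joining the sorted digits gives the result.
Final answer: 13699


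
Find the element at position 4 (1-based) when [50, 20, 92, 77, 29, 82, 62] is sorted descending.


Sort descending: [92, 82, 77, 62, 50, 29, 20]
The 4th element (1-indexed) is at index 3.
Value = 62
Final answer: 62


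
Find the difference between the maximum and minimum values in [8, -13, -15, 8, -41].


Maximum value: 8
Minimum value: -41
Range = 8 - (-41) = 49
Final answer: 49


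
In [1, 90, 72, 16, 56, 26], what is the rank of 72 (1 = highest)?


Sort descending: [90, 72, 56, 26, 16, 1]
Find 72 in the sorted list.
72 is at position 2.
Final answer: 2


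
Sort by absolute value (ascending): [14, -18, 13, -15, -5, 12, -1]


Compute absolute values:
  |14| = 14
  |-18| = 18
  |13| = 13
  |-15| = 15
  |-5| = 5
  |12| = 12
  |-1| = 1
Absolute values in increasing order: 1 < 5 < 12 < 13 < 14 < 15 < 18
Listing the original numbers in that order gives the answer.
Final answer: [-1, -5, 12, 13, 14, -15, -18]


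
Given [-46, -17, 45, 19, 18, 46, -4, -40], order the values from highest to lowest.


Original list: [-46, -17, 45, 19, 18, 46, -4, -40]
Repeatedly take the largest remaining element:
  Remaining [-46, -17, 45, 19, 18, 46, -4, -40] -> largest is 46
  Remaining [-46, -17, 45, 19, 18, -4, -40] -> largest is 45
  Remaining [-46, -17, 19, 18, -4, -40] -> largest is 19
  Remaining [-46, -17, 18, -4, -40] -> largest is 18
  Remaining [-46, -17, -4, -40] -> largest is -4
  Remaining [-46, -17, -40] -> largest is -17
  Remaining [-46, -40] -> largest is -40
  Remaining [-46] -> largest is -46
Collecting the picks in order gives the descending list.
Final answer: [46, 45, 19, 18, -4, -17, -40, -46]


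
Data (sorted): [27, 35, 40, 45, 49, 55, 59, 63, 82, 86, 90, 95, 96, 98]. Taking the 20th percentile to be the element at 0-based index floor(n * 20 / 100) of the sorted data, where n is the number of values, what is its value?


The dataset has n = 14 elements.
Index = floor(14 * 20 / 100) = floor(280 / 100) = floor(2.8) = 2
Counting from index 0 in the sorted data, the element at index 2 is 40.
Final answer: 40


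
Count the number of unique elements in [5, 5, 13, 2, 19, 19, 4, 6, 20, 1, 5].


List all unique values:
Distinct values: [1, 2, 4, 5, 6, 13, 19, 20]
Count = 8
Final answer: 8


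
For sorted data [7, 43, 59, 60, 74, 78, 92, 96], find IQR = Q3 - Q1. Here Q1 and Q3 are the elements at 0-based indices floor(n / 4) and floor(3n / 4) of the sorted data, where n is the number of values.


The data has n = 8 elements.
Q1 index = floor(8 / 4) = floor(2) = 2; Q3 index = floor(3 * 8 / 4) = floor(6) = 6
Q1 = element at index 2 = 59
Q3 = element at index 6 = 92
IQR = 92 - 59 = 33
Final answer: 33


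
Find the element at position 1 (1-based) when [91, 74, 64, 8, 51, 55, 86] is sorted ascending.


Sort ascending: [8, 51, 55, 64, 74, 86, 91]
The 1st element (1-indexed) is at index 0.
Value = 8
Final answer: 8


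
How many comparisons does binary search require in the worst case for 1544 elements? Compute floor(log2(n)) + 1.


Binary search halves the search space each step.
Maximum comparisons = floor(log2(1544)) + 1
log2(1544) = 10.5925
floor(log2(1544)) = 10, so 10 + 1 = 11
Final answer: 11


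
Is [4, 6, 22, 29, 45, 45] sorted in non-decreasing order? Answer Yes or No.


Check consecutive pairs:
  4 <= 6? True
  6 <= 22? True
  22 <= 29? True
  29 <= 45? True
  45 <= 45? True
Every consecutive pair is in order, so the list is non-decreasing.
Final answer: Yes


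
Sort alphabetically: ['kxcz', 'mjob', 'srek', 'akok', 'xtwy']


Compare strings character by character (the first differing letter decides):
  'akok' < 'kxcz' since 'a' < 'k' at position 1
  'kxcz' < 'mjob' since 'k' < 'm' at position 1
  'mjob' < 'srek' since 'm' < 's' at position 1
  'srek' < 'xtwy' since 's' < 'x' at position 1
Chaining these comparisons gives the alphabetical order.
Final answer: ['akok', 'kxcz', 'mjob', 'srek', 'xtwy']


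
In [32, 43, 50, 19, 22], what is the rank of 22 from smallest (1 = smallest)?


Sort ascending: [19, 22, 32, 43, 50]
Find 22 in the sorted list.
22 is at position 2 (1-indexed).
Final answer: 2


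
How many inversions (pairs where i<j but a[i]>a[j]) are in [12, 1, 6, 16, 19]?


For each element, count the later elements that are smaller than it:
  12 (index 0): smaller elements after it = [1, 6] -> 2
  1 (index 1): smaller elements after it = [] -> 0
  6 (index 2): smaller elements after it = [] -> 0
  16 (index 3): smaller elements after it = [] -> 0
Total inversions = 2 + 0 + 0 + 0 = 2
Final answer: 2


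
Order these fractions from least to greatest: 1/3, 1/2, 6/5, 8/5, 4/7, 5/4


Convert to decimal for comparison:
  1/3 = 0.3333
  1/2 = 0.5
  6/5 = 1.2
  8/5 = 1.6
  4/7 = 0.5714
  5/4 = 1.25
Decimals in increasing order: 0.3333 < 0.5 < 0.5714 < 1.2 < 1.25 < 1.6
Writing each back as its fraction gives the sorted order.
Final answer: 1/3, 1/2, 4/7, 6/5, 5/4, 8/5


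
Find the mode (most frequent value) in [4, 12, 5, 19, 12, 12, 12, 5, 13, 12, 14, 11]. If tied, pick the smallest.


Count the frequency of each value:
  4 appears 1 time(s)
  5 appears 2 time(s)
  11 appears 1 time(s)
  12 appears 5 time(s)
  13 appears 1 time(s)
  14 appears 1 time(s)
  19 appears 1 time(s)
Maximum frequency is 5.
Only 12 reaches that frequency, so it is the mode.
Final answer: 12


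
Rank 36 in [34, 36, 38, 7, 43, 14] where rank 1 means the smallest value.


Sort ascending: [7, 14, 34, 36, 38, 43]
Find 36 in the sorted list.
36 is at position 4 (1-indexed).
Final answer: 4


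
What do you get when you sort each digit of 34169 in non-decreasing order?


The number 34169 has digits: 3, 4, 1, 6, 9
Sorted: 1, 3, 4, 6, 9
Joining the sorted digits gives the result.
Final answer: 13469


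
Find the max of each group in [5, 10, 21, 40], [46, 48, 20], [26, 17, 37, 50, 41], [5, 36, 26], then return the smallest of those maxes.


Find max of each group:
  Group 1: [5, 10, 21, 40] -> max = 40
  Group 2: [46, 48, 20] -> max = 48
  Group 3: [26, 17, 37, 50, 41] -> max = 50
  Group 4: [5, 36, 26] -> max = 36
Maxes: [40, 48, 50, 36]
Minimum of maxes = 36
Final answer: 36


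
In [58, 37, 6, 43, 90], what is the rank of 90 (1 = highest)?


Sort descending: [90, 58, 43, 37, 6]
Find 90 in the sorted list.
90 is at position 1.
Final answer: 1


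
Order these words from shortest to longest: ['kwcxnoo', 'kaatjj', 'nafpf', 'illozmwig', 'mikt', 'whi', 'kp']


Compute lengths:
  'kwcxnoo' has length 7
  'kaatjj' has length 6
  'nafpf' has length 5
  'illozmwig' has length 9
  'mikt' has length 4
  'whi' has length 3
  'kp' has length 2
Lengths in increasing order: 2 < 3 < 4 < 5 < 6 < 7 < 9
Listing the words in that order gives the answer.
Final answer: ['kp', 'whi', 'mikt', 'nafpf', 'kaatjj', 'kwcxnoo', 'illozmwig']


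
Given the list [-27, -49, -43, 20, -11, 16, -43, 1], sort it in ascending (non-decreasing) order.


Original list: [-27, -49, -43, 20, -11, 16, -43, 1]
Repeatedly take the smallest remaining element:
  Remaining [-27, -49, -43, 20, -11, 16, -43, 1] -> smallest is -49
  Remaining [-27, -43, 20, -11, 16, -43, 1] -> smallest is -43
  Remaining [-27, 20, -11, 16, -43, 1] -> smallest is -43
  Remaining [-27, 20, -11, 16, 1] -> smallest is -27
  Remaining [20, -11, 16, 1] -> smallest is -11
  Remaining [20, 16, 1] -> smallest is 1
  Remaining [20, 16] -> smallest is 16
  Remaining [20] -> smallest is 20
Collecting the picks in order gives the sorted list.
Final answer: [-49, -43, -43, -27, -11, 1, 16, 20]


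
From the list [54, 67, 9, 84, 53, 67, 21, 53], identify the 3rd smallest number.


Sort ascending: [9, 21, 53, 53, 54, 67, 67, 84]
The 3rd element (1-indexed) is at index 2.
Value = 53
Final answer: 53


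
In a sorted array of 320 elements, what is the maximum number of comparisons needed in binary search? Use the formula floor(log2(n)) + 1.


Binary search halves the search space each step.
Maximum comparisons = floor(log2(320)) + 1
log2(320) = 8.3219
floor(log2(320)) = 8, so 8 + 1 = 9
Final answer: 9


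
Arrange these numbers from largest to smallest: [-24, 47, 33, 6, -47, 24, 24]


Original list: [-24, 47, 33, 6, -47, 24, 24]
Repeatedly take the largest remaining element:
  Remaining [-24, 47, 33, 6, -47, 24, 24] -> largest is 47
  Remaining [-24, 33, 6, -47, 24, 24] -> largest is 33
  Remaining [-24, 6, -47, 24, 24] -> largest is 24
  Remaining [-24, 6, -47, 24] -> largest is 24
  Remaining [-24, 6, -47] -> largest is 6
  Remaining [-24, -47] -> largest is -24
  Remaining [-47] -> largest is -47
Collecting the picks in order gives the descending list.
Final answer: [47, 33, 24, 24, 6, -24, -47]


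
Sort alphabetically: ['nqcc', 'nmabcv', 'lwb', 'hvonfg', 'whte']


Compare strings character by character (the first differing letter decides):
  'hvonfg' < 'lwb' since 'h' < 'l' at position 1
  'lwb' < 'nmabcv' since 'l' < 'n' at position 1
  'nmabcv' < 'nqcc' since 'm' < 'q' at position 2
  'nqcc' < 'whte' since 'n' < 'w' at position 1
Chaining these comparisons gives the alphabetical order.
Final answer: ['hvonfg', 'lwb', 'nmabcv', 'nqcc', 'whte']


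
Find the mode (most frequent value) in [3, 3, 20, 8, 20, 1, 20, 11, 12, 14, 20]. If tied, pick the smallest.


Count the frequency of each value:
  1 appears 1 time(s)
  3 appears 2 time(s)
  8 appears 1 time(s)
  11 appears 1 time(s)
  12 appears 1 time(s)
  14 appears 1 time(s)
  20 appears 4 time(s)
Maximum frequency is 4.
Only 20 reaches that frequency, so it is the mode.
Final answer: 20


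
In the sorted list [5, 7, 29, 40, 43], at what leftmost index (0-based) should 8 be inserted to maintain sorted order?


List is sorted: [5, 7, 29, 40, 43]
We need the leftmost position where 8 can be inserted, i.e. the first index whose element is >= 8 (or the end of the list if none is).
Binary search with low=0, high=5 (0-based indices):
  low=0, high=5, mid=2: a[2]=29 >= 8, so high = 2
  low=0, high=2, mid=1: a[1]=7 < 8, so low = 2
Now low = high = 2, so the insertion index is 2.
Final answer: 2


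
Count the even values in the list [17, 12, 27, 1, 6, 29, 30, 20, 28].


Check each element:
  17 is odd
  12 is even
  27 is odd
  1 is odd
  6 is even
  29 is odd
  30 is even
  20 is even
  28 is even
Evens: [12, 6, 30, 20, 28]
Count of evens = 5
Final answer: 5


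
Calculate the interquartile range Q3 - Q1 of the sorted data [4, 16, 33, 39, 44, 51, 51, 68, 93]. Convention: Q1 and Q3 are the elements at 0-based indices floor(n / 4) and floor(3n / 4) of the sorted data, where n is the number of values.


The data has n = 9 elements.
Q1 index = floor(9 / 4) = floor(2.25) = 2; Q3 index = floor(3 * 9 / 4) = floor(6.75) = 6
Q1 = element at index 2 = 33
Q3 = element at index 6 = 51
IQR = 51 - 33 = 18
Final answer: 18


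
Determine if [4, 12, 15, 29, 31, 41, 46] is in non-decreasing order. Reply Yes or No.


Check consecutive pairs:
  4 <= 12? True
  12 <= 15? True
  15 <= 29? True
  29 <= 31? True
  31 <= 41? True
  41 <= 46? True
Every consecutive pair is in order, so the list is non-decreasing.
Final answer: Yes


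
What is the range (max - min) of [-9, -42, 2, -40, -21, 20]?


Maximum value: 20
Minimum value: -42
Range = 20 - (-42) = 62
Final answer: 62


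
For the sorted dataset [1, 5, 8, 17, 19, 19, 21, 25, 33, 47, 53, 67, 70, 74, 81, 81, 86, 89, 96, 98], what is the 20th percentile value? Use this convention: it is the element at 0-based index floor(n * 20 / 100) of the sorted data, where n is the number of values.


The dataset has n = 20 elements.
Index = floor(20 * 20 / 100) = floor(400 / 100) = floor(4) = 4
Counting from index 0 in the sorted data, the element at index 4 is 19.
Final answer: 19


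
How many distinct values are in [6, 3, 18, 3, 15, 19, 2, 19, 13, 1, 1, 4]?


List all unique values:
Distinct values: [1, 2, 3, 4, 6, 13, 15, 18, 19]
Count = 9
Final answer: 9


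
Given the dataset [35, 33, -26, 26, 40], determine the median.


First, sort the list: [-26, 26, 33, 35, 40]
The list has 5 elements (odd count).
The middle index is 2 (0-based), and the element there is 33.
Final answer: 33


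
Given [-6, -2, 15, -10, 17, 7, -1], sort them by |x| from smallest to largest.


Compute absolute values:
  |-6| = 6
  |-2| = 2
  |15| = 15
  |-10| = 10
  |17| = 17
  |7| = 7
  |-1| = 1
Absolute values in increasing order: 1 < 2 < 6 < 7 < 10 < 15 < 17
Listing the original numbers in that order gives the answer.
Final answer: [-1, -2, -6, 7, -10, 15, 17]


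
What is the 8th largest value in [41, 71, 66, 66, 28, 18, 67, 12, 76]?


Sort descending: [76, 71, 67, 66, 66, 41, 28, 18, 12]
The 8th element (1-indexed) is at index 7.
Value = 18
Final answer: 18


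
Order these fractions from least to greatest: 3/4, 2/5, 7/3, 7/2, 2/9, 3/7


Convert to decimal for comparison:
  3/4 = 0.75
  2/5 = 0.4
  7/3 = 2.3333
  7/2 = 3.5
  2/9 = 0.2222
  3/7 = 0.4286
Decimals in increasing order: 0.2222 < 0.4 < 0.4286 < 0.75 < 2.3333 < 3.5
Writing each back as its fraction gives the sorted order.
Final answer: 2/9, 2/5, 3/7, 3/4, 7/3, 7/2


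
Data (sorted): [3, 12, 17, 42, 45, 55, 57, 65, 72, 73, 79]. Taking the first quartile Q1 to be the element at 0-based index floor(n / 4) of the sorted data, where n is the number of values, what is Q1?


The list has n = 11 elements.
Q1 index = floor(11 / 4) = floor(2.75) = 2
Counting from index 0 in the sorted data, the element at index 2 is 17.
Final answer: 17


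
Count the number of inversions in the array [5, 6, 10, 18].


For each element, count the later elements that are smaller than it:
  5 (index 0): smaller elements after it = [] -> 0
  6 (index 1): smaller elements after it = [] -> 0
  10 (index 2): smaller elements after it = [] -> 0
Total inversions = 0 + 0 + 0 = 0
Final answer: 0


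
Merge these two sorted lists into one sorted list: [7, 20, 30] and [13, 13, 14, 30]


List A: [7, 20, 30]
List B: [13, 13, 14, 30]
Repeatedly compare the front elements and take the smaller:
  7 vs 13 -> take 7
  20 vs 13 -> take 13
  20 vs 13 -> take 13
  20 vs 14 -> take 14
  20 vs 30 -> take 20
  30 vs 30 -> take 30
  A is exhausted; append the rest of B: [30]
Final answer: [7, 13, 13, 14, 20, 30, 30]


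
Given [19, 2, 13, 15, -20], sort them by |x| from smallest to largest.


Compute absolute values:
  |19| = 19
  |2| = 2
  |13| = 13
  |15| = 15
  |-20| = 20
Absolute values in increasing order: 2 < 13 < 15 < 19 < 20
Listing the original numbers in that order gives the answer.
Final answer: [2, 13, 15, 19, -20]


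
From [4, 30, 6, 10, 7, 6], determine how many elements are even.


Check each element:
  4 is even
  30 is even
  6 is even
  10 is even
  7 is odd
  6 is even
Evens: [4, 30, 6, 10, 6]
Count of evens = 5
Final answer: 5


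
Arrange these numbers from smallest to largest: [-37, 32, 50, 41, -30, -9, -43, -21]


Original list: [-37, 32, 50, 41, -30, -9, -43, -21]
Repeatedly take the smallest remaining element:
  Remaining [-37, 32, 50, 41, -30, -9, -43, -21] -> smallest is -43
  Remaining [-37, 32, 50, 41, -30, -9, -21] -> smallest is -37
  Remaining [32, 50, 41, -30, -9, -21] -> smallest is -30
  Remaining [32, 50, 41, -9, -21] -> smallest is -21
  Remaining [32, 50, 41, -9] -> smallest is -9
  Remaining [32, 50, 41] -> smallest is 32
  Remaining [50, 41] -> smallest is 41
  Remaining [50] -> smallest is 50
Collecting the picks in order gives the sorted list.
Final answer: [-43, -37, -30, -21, -9, 32, 41, 50]
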